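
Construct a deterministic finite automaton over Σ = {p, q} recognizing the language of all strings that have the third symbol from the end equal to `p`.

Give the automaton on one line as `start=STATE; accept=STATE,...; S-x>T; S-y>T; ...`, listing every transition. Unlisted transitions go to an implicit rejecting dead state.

A DFA must remember the last 3 symbols (since which symbol is third-to-last isn't known until the input ends). Use one state per possible window of the last ≤3 symbols; accept from those whose window starts with `p`.
With 15 states:
          p    q  
>  s0     s1   s2 
   s1     s3   s4 
   s2     s5   s6 
   s3     s7   s8 
   s4     s9  s10 
   s5    s11  s12 
   s6    s13  s14 
 * s7     s7   s8 
 * s8     s9  s10 
 * s9    s11  s12 
 * s10   s13  s14 
   s11    s7   s8 
   s12    s9  s10 
   s13   s11  s12 
   s14   s13  s14 
(> = start, * = accepting)

start=s0; accept=s7,s8,s9,s10; s0-p>s1; s0-q>s2; s1-p>s3; s1-q>s4; s2-p>s5; s2-q>s6; s3-p>s7; s3-q>s8; s4-p>s9; s4-q>s10; s5-p>s11; s5-q>s12; s6-p>s13; s6-q>s14; s7-p>s7; s7-q>s8; s8-p>s9; s8-q>s10; s9-p>s11; s9-q>s12; s10-p>s13; s10-q>s14; s11-p>s7; s11-q>s8; s12-p>s9; s12-q>s10; s13-p>s11; s13-q>s12; s14-p>s13; s14-q>s14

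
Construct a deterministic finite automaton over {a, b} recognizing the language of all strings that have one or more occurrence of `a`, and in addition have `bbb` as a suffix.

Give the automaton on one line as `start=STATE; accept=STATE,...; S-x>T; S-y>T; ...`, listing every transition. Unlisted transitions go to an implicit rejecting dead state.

Build one automaton per condition and run them in lockstep. One (3 states) tracks the count of `a`s, saturating at 2; the other (4 states) tracks how much of the suffix `bbb` has currently been matched. Each combined state is a pair, one component from each; accept when both components accept.
12 states suffice.
          a    b  
>  S0     S1   S2 
   S1     S3   S4 
   S2     S1   S5 
   S3     S3   S6 
   S4     S3   S7 
   S5     S1   S8 
   S6     S3   S9 
   S7     S3  S10 
   S8     S1   S8 
   S9     S3  S11 
 * S10    S3  S10 
 * S11    S3  S11 
(> = start, * = accepting)

start=S0; accept=S10,S11; S0-a>S1; S0-b>S2; S1-a>S3; S1-b>S4; S2-a>S1; S2-b>S5; S3-a>S3; S3-b>S6; S4-a>S3; S4-b>S7; S5-a>S1; S5-b>S8; S6-a>S3; S6-b>S9; S7-a>S3; S7-b>S10; S8-a>S1; S8-b>S8; S9-a>S3; S9-b>S11; S10-a>S3; S10-b>S10; S11-a>S3; S11-b>S11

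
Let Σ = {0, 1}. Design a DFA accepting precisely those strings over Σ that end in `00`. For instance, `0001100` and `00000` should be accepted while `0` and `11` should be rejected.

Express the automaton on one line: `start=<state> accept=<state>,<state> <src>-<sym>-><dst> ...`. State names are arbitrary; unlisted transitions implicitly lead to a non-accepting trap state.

Remember how much of `00` the current input suffix matches. State s0 means no match yet; s1 means the last symbol is `0`; s2 means the last 2 symbols are `00`. Only s2 accepts. On a mismatch, fall back to the longest proper suffix that is still a prefix of `00`.
3 states suffice.
        0   1  
>  s0   s1  s0 
   s1   s2  s0 
 * s2   s2  s0 
(> = start, * = accepting)

start=s0 accept=s2 s0-0->s1 s0-1->s0 s1-0->s2 s1-1->s0 s2-0->s2 s2-1->s0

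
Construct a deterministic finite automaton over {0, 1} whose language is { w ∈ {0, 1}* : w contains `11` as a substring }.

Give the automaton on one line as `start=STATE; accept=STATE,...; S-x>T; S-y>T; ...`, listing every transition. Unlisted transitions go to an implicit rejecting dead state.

start=q0; accept=q2; q0-0>q0; q0-1>q1; q1-0>q0; q1-1>q2; q2-0>q2; q2-1>q2

States q0..q1 record the length of the longest prefix of `11` that matches the current input suffix. Reaching q2 means `11` has been seen, and we stay there forever. Accept from q2.
3 states suffice.
        0   1  
>  q0   q0  q1 
   q1   q0  q2 
 * q2   q2  q2 
(> = start, * = accepting)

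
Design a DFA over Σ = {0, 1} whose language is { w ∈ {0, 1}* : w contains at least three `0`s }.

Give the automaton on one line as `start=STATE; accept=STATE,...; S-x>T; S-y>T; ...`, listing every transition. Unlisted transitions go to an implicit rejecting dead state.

Count `0`s, saturating at 4: states s0 through s3 mean 0 through 3 `0`s seen; s4 means more than 3. Each `0` increments (capped at s4); other symbols loop. Accept from {s3, s4}.
A 5-state machine:
        0   1  
>  s0   s1  s0 
   s1   s2  s1 
   s2   s3  s2 
 * s3   s4  s3 
 * s4   s4  s4 
(> = start, * = accepting)

start=s0; accept=s3,s4; s0-0>s1; s0-1>s0; s1-0>s2; s1-1>s1; s2-0>s3; s2-1>s2; s3-0>s4; s3-1>s3; s4-0>s4; s4-1>s4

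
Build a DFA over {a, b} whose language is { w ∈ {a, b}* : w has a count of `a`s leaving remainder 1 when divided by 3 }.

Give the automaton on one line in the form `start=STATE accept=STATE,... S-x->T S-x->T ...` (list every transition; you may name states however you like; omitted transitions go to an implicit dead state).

Keep the running count of `a`s modulo 3: each `a` advances along the cycle q0 → q1 → q2 → q0 while other symbols loop. Accept at q1.
A 3-state machine:
        a   b  
>  q0   q1  q0 
 * q1   q2  q1 
   q2   q0  q2 
(> = start, * = accepting)

start=q0 accept=q1 q0-a->q1 q0-b->q0 q1-a->q2 q1-b->q1 q2-a->q0 q2-b->q2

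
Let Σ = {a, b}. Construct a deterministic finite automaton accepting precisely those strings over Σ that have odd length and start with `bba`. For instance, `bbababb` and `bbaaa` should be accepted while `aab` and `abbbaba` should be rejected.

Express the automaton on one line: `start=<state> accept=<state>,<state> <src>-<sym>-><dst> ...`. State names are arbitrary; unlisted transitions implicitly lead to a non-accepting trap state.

Run two small machines in parallel and take their product. One (2 states) tracks the input length modulo 2; the other (5 states) tracks whether the input so far still matches the prefix `bba`. Each combined state is a pair, one component from each; accept when both components accept. Equivalent product states are then merged.
6 states suffice.
        a   b  
>  s0   s1  s2 
   s1   s1  s1 
   s2   s1  s3 
   s3   s4  s1 
 * s4   s5  s5 
   s5   s4  s4 
(> = start, * = accepting)

start=s0 accept=s4 s0-a->s1 s0-b->s2 s1-a->s1 s1-b->s1 s2-a->s1 s2-b->s3 s3-a->s4 s3-b->s1 s4-a->s5 s4-b->s5 s5-a->s4 s5-b->s4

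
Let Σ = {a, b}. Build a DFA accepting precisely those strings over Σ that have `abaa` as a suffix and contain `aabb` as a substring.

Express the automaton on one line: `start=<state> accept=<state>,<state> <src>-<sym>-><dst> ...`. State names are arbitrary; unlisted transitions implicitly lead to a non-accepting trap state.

Build one automaton per condition and run them in lockstep. The first has 5 states tracking how much of the suffix `abaa` has currently been matched; the second has 5 states tracking whether and how much of `aabb` has been seen. A product state is a pair (one from each), accepting exactly when both do. After merging equivalent states the machine shrinks.
        a   b  
>  q0   q1  q0 
   q1   q2  q0 
   q2   q2  q3 
   q3   q1  q4 
   q4   q5  q4 
   q5   q5  q6 
   q6   q7  q4 
   q7   q8  q6 
 * q8   q5  q6 
(> = start, * = accepting)

start=q0 accept=q8 q0-a->q1 q0-b->q0 q1-a->q2 q1-b->q0 q2-a->q2 q2-b->q3 q3-a->q1 q3-b->q4 q4-a->q5 q4-b->q4 q5-a->q5 q5-b->q6 q6-a->q7 q6-b->q4 q7-a->q8 q7-b->q6 q8-a->q5 q8-b->q6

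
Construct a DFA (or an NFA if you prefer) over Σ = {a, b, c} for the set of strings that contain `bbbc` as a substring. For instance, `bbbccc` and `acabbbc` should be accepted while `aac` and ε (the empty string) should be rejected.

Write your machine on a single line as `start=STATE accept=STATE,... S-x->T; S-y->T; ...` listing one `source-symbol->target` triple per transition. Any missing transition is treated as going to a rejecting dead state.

start=s0; accept=s4; s0-a->s0; s0-b->s1; s0-c->s0; s1-a->s0; s1-b->s2; s1-c->s0; s2-a->s0; s2-b->s3; s2-c->s0; s3-a->s0; s3-b->s3; s3-c->s4; s4-a->s4; s4-b->s4; s4-c->s4

States s0..s3 record the length of the longest prefix of `bbbc` that matches the current input suffix. Reaching s4 means `bbbc` has been seen, and we stay there forever. Accept from s4.
5 states suffice.
        a   b   c  
>  s0   s0  s1  s0 
   s1   s0  s2  s0 
   s2   s0  s3  s0 
   s3   s0  s3  s4 
 * s4   s4  s4  s4 
(> = start, * = accepting)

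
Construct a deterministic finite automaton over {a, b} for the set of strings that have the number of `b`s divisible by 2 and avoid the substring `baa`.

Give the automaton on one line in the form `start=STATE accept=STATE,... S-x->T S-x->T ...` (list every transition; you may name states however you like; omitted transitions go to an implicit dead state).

start=q0 accept=q0,q3,q5 q0-a->q0 q0-b->q1 q1-a->q2 q1-b->q3 q2-a->q4 q2-b->q3 q3-a->q5 q3-b->q1 q4-a->q4 q4-b->q4 q5-a->q4 q5-b->q1

Handle the two conditions separately and then intersect. The first has 2 states tracking the count of `b`s modulo 2; the second has 4 states tracking partial matches of the forbidden pattern `baa`. A product state is a pair (one from each), accepting exactly when both do. After merging equivalent states the machine shrinks.
A 6-state machine:
        a   b  
>* q0   q0  q1 
   q1   q2  q3 
   q2   q4  q3 
 * q3   q5  q1 
   q4   q4  q4 
 * q5   q4  q1 
(> = start, * = accepting)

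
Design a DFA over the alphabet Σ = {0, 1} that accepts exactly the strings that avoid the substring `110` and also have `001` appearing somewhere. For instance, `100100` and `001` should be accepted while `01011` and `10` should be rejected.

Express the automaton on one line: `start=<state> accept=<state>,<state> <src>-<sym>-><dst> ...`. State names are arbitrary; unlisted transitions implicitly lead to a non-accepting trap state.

Build one automaton per condition and run them in lockstep. One (4 states) tracks partial matches of the forbidden pattern `110`; the other (4 states) tracks whether and how much of `001` has been seen. Each combined state is a pair, one component from each; accept when both components accept. After merging equivalent states the machine shrinks.
With 8 states:
       0  1 
>  A   B  C 
   B   D  C 
   C   B  E 
   D   D  F 
   E   E  E 
 * F   G  H 
 * G   G  F 
 * H   E  H 
(> = start, * = accepting)

start=A accept=F,G,H A-0->B A-1->C B-0->D B-1->C C-0->B C-1->E D-0->D D-1->F E-0->E E-1->E F-0->G F-1->H G-0->G G-1->F H-0->E H-1->H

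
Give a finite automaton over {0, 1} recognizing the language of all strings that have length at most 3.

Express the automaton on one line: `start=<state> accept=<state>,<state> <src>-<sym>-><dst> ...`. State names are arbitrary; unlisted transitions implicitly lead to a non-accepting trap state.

start=A accept=A,B,C,D A-0->B A-1->B B-0->C B-1->C C-0->D C-1->D D-0->E D-1->E E-0->E E-1->E

Count input length up to 4: every symbol moves from A toward E, which means 'more than 3' and absorbs. Accept from {A, B, C, D}.
5 states suffice.
       0  1 
>* A   B  B 
 * B   C  C 
 * C   D  D 
 * D   E  E 
   E   E  E 
(> = start, * = accepting)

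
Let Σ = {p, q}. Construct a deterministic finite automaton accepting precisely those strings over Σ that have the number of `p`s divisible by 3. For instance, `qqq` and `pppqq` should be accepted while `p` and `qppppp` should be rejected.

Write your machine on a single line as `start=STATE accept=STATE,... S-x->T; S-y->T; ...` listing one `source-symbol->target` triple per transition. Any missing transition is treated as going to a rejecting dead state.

Keep the running count of `p`s modulo 3: each `p` advances along the cycle s0 → s1 → s2 → s0 while other symbols loop. Accept at s0.
3 states suffice.
        p   q  
>* s0   s1  s0 
   s1   s2  s1 
   s2   s0  s2 
(> = start, * = accepting)

start=s0; accept=s0; s0-p->s1; s0-q->s0; s1-p->s2; s1-q->s1; s2-p->s0; s2-q->s2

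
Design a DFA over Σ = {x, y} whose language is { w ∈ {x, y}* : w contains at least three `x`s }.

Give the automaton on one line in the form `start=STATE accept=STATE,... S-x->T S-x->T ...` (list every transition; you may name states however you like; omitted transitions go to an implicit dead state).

Only the number of `x`s matters, and only up to 4. Make a chain s0 → s1 → s2 → s3 → s4 advanced by each `x` (with s4 absorbing); every other symbol self-loops. The accepting set is {s3, s4}.
        x   y  
>  s0   s1  s0 
   s1   s2  s1 
   s2   s3  s2 
 * s3   s4  s3 
 * s4   s4  s4 
(> = start, * = accepting)

start=s0 accept=s3,s4 s0-x->s1 s0-y->s0 s1-x->s2 s1-y->s1 s2-x->s3 s2-y->s2 s3-x->s4 s3-y->s3 s4-x->s4 s4-y->s4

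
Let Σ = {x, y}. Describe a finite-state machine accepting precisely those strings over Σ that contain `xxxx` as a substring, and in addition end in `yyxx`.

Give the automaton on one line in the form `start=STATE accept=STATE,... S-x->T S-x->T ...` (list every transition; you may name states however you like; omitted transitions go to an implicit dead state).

Handle the two conditions separately and then intersect. The first has 5 states tracking whether and how much of `xxxx` has been seen; the second has 5 states tracking how much of the suffix `yyxx` has currently been matched. A product state is a pair (one from each), accepting exactly when both do. After merging equivalent states the machine shrinks.
A 9-state machine:
        x   y  
>  q0   q1  q0 
   q1   q2  q0 
   q2   q3  q0 
   q3   q4  q0 
   q4   q4  q5 
   q5   q4  q6 
   q6   q7  q6 
   q7   q8  q5 
 * q8   q4  q5 
(> = start, * = accepting)

start=q0 accept=q8 q0-x->q1 q0-y->q0 q1-x->q2 q1-y->q0 q2-x->q3 q2-y->q0 q3-x->q4 q3-y->q0 q4-x->q4 q4-y->q5 q5-x->q4 q5-y->q6 q6-x->q7 q6-y->q6 q7-x->q8 q7-y->q5 q8-x->q4 q8-y->q5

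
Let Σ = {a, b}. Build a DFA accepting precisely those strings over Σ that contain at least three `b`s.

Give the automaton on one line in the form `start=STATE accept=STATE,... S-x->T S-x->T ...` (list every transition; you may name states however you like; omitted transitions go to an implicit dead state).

start=s0 accept=s3,s4 s0-a->s0 s0-b->s1 s1-a->s1 s1-b->s2 s2-a->s2 s2-b->s3 s3-a->s3 s3-b->s4 s4-a->s4 s4-b->s4

Only the number of `b`s matters, and only up to 4. Make a chain s0 → s1 → s2 → s3 → s4 advanced by each `b` (with s4 absorbing); every other symbol self-loops. The accepting set is {s3, s4}.
5 states suffice.
        a   b  
>  s0   s0  s1 
   s1   s1  s2 
   s2   s2  s3 
 * s3   s3  s4 
 * s4   s4  s4 
(> = start, * = accepting)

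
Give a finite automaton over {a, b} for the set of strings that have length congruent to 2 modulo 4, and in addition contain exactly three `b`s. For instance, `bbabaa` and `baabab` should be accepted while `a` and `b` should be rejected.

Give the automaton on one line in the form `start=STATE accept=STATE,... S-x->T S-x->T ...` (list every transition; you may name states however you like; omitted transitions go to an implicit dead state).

start=s0 accept=s16 s0-a->s1 s0-b->s2 s1-a->s3 s1-b->s4 s2-a->s4 s2-b->s5 s3-a->s6 s3-b->s7 s4-a->s7 s4-b->s8 s5-a->s8 s5-b->s9 s6-a->s0 s6-b->s10 s7-a->s10 s7-b->s11 s8-a->s11 s8-b->s12 s9-a->s12 s9-b->s13 s10-a->s2 s10-b->s14 s11-a->s14 s11-b->s15 s12-a->s15 s12-b->s13 s13-a->s13 s13-b->s13 s14-a->s5 s14-b->s16 s15-a->s16 s15-b->s13 s16-a->s9 s16-b->s13

Build one automaton per condition and run them in lockstep. The first has 4 states tracking the input length modulo 4; the second has 5 states tracking the count of `b`s, saturating at 4. A product state is a pair (one from each), accepting exactly when both do. Equivalent product states are then merged.
With 17 states:
          a    b  
>  s0     s1   s2 
   s1     s3   s4 
   s2     s4   s5 
   s3     s6   s7 
   s4     s7   s8 
   s5     s8   s9 
   s6     s0  s10 
   s7    s10  s11 
   s8    s11  s12 
   s9    s12  s13 
   s10    s2  s14 
   s11   s14  s15 
   s12   s15  s13 
   s13   s13  s13 
   s14    s5  s16 
   s15   s16  s13 
 * s16    s9  s13 
(> = start, * = accepting)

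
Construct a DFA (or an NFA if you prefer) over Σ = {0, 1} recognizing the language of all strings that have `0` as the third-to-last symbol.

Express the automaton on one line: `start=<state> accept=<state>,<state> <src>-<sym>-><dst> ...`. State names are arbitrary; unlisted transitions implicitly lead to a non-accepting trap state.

start=A accept=H,I,J,K A-0->B A-1->C B-0->D B-1->E C-0->F C-1->G D-0->H D-1->I E-0->J E-1->K F-0->L F-1->M G-0->N G-1->O H-0->H H-1->I I-0->J I-1->K J-0->L J-1->M K-0->N K-1->O L-0->H L-1->I M-0->J M-1->K N-0->L N-1->M O-0->N O-1->O

Because acceptance depends on a position counted from the end, the machine has to buffer the most recent 3 symbols. Make each state the string of the last up-to-3 symbols read; on input `x` shift the window left and append `x`. Accept when the buffered window has length 3 and begins with `0`.
A 15-state machine:
       0  1 
>  A   B  C 
   B   D  E 
   C   F  G 
   D   H  I 
   E   J  K 
   F   L  M 
   G   N  O 
 * H   H  I 
 * I   J  K 
 * J   L  M 
 * K   N  O 
   L   H  I 
   M   J  K 
   N   L  M 
   O   N  O 
(> = start, * = accepting)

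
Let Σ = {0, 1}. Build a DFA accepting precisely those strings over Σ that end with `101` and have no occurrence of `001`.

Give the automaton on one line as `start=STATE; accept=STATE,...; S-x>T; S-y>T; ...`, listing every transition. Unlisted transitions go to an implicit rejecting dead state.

start=A; accept=F; A-0>B; A-1>C; B-0>D; B-1>C; C-0>E; C-1>C; D-0>D; D-1>D; E-0>D; E-1>F; F-0>E; F-1>C

Build one automaton per condition and run them in lockstep. One (4 states) tracks how much of the suffix `101` has currently been matched; the other (4 states) tracks partial matches of the forbidden pattern `001`. Each combined state is a pair, one component from each; accept when both components accept. Equivalent product states are then merged.
6 states suffice.
       0  1 
>  A   B  C 
   B   D  C 
   C   E  C 
   D   D  D 
   E   D  F 
 * F   E  C 
(> = start, * = accepting)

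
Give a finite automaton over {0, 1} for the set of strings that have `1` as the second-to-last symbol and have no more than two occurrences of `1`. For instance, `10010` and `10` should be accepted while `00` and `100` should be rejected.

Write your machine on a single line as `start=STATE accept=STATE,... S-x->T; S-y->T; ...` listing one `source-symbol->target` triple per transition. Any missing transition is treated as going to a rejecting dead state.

start=A; accept=C,D,G; A-0->A; A-1->B; B-0->C; B-1->D; C-0->E; C-1->F; D-0->G; D-1->H; E-0->E; E-1->F; F-0->G; F-1->H; G-0->H; G-1->H; H-0->H; H-1->H

Run two small machines in parallel and take their product. The first has 7 states tracking the last 2 symbols read; the second has 4 states tracking the count of `1`s, saturating at 3. A product state is a pair (one from each), accepting exactly when both do. After merging equivalent states the machine shrinks.
8 states suffice.
       0  1 
>  A   A  B 
   B   C  D 
 * C   E  F 
 * D   G  H 
   E   E  F 
   F   G  H 
 * G   H  H 
   H   H  H 
(> = start, * = accepting)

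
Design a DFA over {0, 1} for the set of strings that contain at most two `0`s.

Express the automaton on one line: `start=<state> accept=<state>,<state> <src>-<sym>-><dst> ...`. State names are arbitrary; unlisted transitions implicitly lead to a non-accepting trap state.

Only the number of `0`s matters, and only up to 3. Make a chain S0 → S1 → S2 → S3 advanced by each `0` (with S3 absorbing); every other symbol self-loops. The accepting set is {S0, S1, S2}.
4 states suffice.
        0   1  
>* S0   S1  S0 
 * S1   S2  S1 
 * S2   S3  S2 
   S3   S3  S3 
(> = start, * = accepting)

start=S0 accept=S0,S1,S2 S0-0->S1 S0-1->S0 S1-0->S2 S1-1->S1 S2-0->S3 S2-1->S2 S3-0->S3 S3-1->S3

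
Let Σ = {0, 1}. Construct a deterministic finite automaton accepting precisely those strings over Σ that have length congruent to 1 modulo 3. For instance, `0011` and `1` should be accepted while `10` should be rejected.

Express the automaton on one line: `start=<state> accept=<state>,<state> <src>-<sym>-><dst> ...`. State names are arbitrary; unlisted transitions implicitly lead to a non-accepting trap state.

start=S0 accept=S1 S0-0->S1 S0-1->S1 S1-0->S2 S1-1->S2 S2-0->S0 S2-1->S0

Count input length modulo 3: every symbol advances one step around the cycle S0 → S1 → S2 → S0. Accept at S1.
3 states suffice.
        0   1  
>  S0   S1  S1 
 * S1   S2  S2 
   S2   S0  S0 
(> = start, * = accepting)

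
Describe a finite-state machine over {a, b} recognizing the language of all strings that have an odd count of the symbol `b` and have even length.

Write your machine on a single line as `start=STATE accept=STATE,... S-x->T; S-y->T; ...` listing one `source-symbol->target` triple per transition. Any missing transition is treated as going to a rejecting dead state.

start=q0; accept=q3; q0-a->q1; q0-b->q2; q1-a->q0; q1-b->q3; q2-a->q3; q2-b->q0; q3-a->q2; q3-b->q1

Run two small machines in parallel and take their product. One (2 states) tracks the count of `b`s modulo 2; the other (2 states) tracks the input length modulo 2. Each combined state is a pair, one component from each; accept when both components accept.
4 states suffice.
        a   b  
>  q0   q1  q2 
   q1   q0  q3 
   q2   q3  q0 
 * q3   q2  q1 
(> = start, * = accepting)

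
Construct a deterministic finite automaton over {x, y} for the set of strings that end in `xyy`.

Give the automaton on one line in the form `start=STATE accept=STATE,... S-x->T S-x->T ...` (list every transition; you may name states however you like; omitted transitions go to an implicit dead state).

Let each state record the length of the longest suffix of the input read so far that is also a prefix of `xyy`. q1 means the last symbol is `x`; q2 means the last 2 symbols are `xy`; q3 means the last 3 symbols are `xyy`. Accept only at q3, where the string currently ends in `xyy`.
With 4 states:
        x   y  
>  q0   q1  q0 
   q1   q1  q2 
   q2   q1  q3 
 * q3   q1  q0 
(> = start, * = accepting)

start=q0 accept=q3 q0-x->q1 q0-y->q0 q1-x->q1 q1-y->q2 q2-x->q1 q2-y->q3 q3-x->q1 q3-y->q0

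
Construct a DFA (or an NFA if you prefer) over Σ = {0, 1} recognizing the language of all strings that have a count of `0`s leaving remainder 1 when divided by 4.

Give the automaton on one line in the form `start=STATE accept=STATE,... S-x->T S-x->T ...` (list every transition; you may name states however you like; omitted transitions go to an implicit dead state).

Keep the running count of `0`s modulo 4: each `0` advances along the cycle s0 → s1 → s2 → s3 → s0 while other symbols loop. Accept at s1.
With 4 states:
        0   1  
>  s0   s1  s0 
 * s1   s2  s1 
   s2   s3  s2 
   s3   s0  s3 
(> = start, * = accepting)

start=s0 accept=s1 s0-0->s1 s0-1->s0 s1-0->s2 s1-1->s1 s2-0->s3 s2-1->s2 s3-0->s0 s3-1->s3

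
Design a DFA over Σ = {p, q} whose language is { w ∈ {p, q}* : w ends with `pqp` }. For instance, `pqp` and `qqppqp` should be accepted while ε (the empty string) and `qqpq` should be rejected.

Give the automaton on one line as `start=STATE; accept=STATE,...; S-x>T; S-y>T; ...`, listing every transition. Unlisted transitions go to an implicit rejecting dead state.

start=A; accept=D; A-p>B; A-q>A; B-p>B; B-q>C; C-p>D; C-q>A; D-p>B; D-q>C

Remember how much of `pqp` the current input suffix matches. State A means no match yet; B means the last symbol is `p`; C means the last 2 symbols are `pq`; D means the last 3 symbols are `pqp`. Only D accepts. On a mismatch, fall back to the longest proper suffix that is still a prefix of `pqp`.
4 states suffice.
       p  q 
>  A   B  A 
   B   B  C 
   C   D  A 
 * D   B  C 
(> = start, * = accepting)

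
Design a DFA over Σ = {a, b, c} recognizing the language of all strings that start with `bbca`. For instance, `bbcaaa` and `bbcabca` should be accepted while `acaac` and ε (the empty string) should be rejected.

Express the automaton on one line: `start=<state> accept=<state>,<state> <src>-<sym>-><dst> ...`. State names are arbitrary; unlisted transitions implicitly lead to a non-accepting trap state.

Check the first 4 symbols one by one: q0 through q3 record how many have matched `bbca` so far; any wrong symbol goes to the dead state q5. After all 4 match we enter the accepting sink q4.
A 6-state machine:
        a   b   c  
>  q0   q5  q1  q5 
   q1   q5  q2  q5 
   q2   q5  q5  q3 
   q3   q4  q5  q5 
 * q4   q4  q4  q4 
   q5   q5  q5  q5 
(> = start, * = accepting)

start=q0 accept=q4 q0-a->q5 q0-b->q1 q0-c->q5 q1-a->q5 q1-b->q2 q1-c->q5 q2-a->q5 q2-b->q5 q2-c->q3 q3-a->q4 q3-b->q5 q3-c->q5 q4-a->q4 q4-b->q4 q4-c->q4 q5-a->q5 q5-b->q5 q5-c->q5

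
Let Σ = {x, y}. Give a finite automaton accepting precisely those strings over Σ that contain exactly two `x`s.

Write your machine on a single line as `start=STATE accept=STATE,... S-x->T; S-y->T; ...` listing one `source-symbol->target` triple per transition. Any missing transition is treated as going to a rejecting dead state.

start=q0; accept=q2; q0-x->q1; q0-y->q0; q1-x->q2; q1-y->q1; q2-x->q3; q2-y->q2; q3-x->q3; q3-y->q3

Count `x`s, saturating at 3: states q0 through q2 mean 0 through 2 `x`s seen; q3 means more than 2. Each `x` increments (capped at q3); other symbols loop. Accept from {q2}.
A 4-state machine:
        x   y  
>  q0   q1  q0 
   q1   q2  q1 
 * q2   q3  q2 
   q3   q3  q3 
(> = start, * = accepting)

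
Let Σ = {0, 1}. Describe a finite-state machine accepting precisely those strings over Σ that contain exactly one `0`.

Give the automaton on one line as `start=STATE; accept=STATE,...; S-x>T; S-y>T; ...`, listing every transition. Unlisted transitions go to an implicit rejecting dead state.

start=A; accept=B; A-0>B; A-1>A; B-0>C; B-1>B; C-0>C; C-1>C

Count `0`s, saturating at 2: state A means no `0` yet, B means one `0` seen, C means more than one. Each `0` increments (capped at C); other symbols loop. Accept from {B}.
A 3-state machine:
       0  1 
>  A   B  A 
 * B   C  B 
   C   C  C 
(> = start, * = accepting)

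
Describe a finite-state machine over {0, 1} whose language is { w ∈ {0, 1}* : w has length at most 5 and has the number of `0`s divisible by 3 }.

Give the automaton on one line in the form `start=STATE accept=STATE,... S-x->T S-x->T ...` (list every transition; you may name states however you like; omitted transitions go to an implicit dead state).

start=s0 accept=s0,s2,s5,s6,s10,s14 s0-0->s1 s0-1->s2 s1-0->s3 s1-1->s4 s2-0->s4 s2-1->s5 s3-0->s6 s3-1->s7 s4-0->s7 s4-1->s8 s5-0->s8 s5-1->s6 s6-0->s9 s6-1->s10 s7-0->s10 s7-1->s11 s8-0->s11 s8-1->s9 s9-0->s12 s9-1->s13 s10-0->s13 s10-1->s14 s11-0->s14 s11-1->s12 s12-0->s15 s12-1->s16 s13-0->s16 s13-1->s17 s14-0->s17 s14-1->s15 s15-0->s17 s15-1->s15 s16-0->s15 s16-1->s16 s17-0->s16 s17-1->s17

Handle the two conditions separately and then intersect. The first has 7 states tracking the input length, saturating at 6; the second has 3 states tracking the count of `0`s modulo 3. A product state is a pair (one from each), accepting exactly when both do.
An 18-state machine:
          0    1  
>* s0     s1   s2 
   s1     s3   s4 
 * s2     s4   s5 
   s3     s6   s7 
   s4     s7   s8 
 * s5     s8   s6 
 * s6     s9  s10 
   s7    s10  s11 
   s8    s11   s9 
   s9    s12  s13 
 * s10   s13  s14 
   s11   s14  s12 
   s12   s15  s16 
   s13   s16  s17 
 * s14   s17  s15 
   s15   s17  s15 
   s16   s15  s16 
   s17   s16  s17 
(> = start, * = accepting)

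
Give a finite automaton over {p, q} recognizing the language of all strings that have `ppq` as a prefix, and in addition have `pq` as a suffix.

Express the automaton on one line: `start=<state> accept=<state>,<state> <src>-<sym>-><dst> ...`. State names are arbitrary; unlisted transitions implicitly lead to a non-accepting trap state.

start=A accept=E A-p->B A-q->C B-p->D B-q->C C-p->C C-q->C D-p->C D-q->E E-p->F E-q->G F-p->F F-q->E G-p->F G-q->G

Build one automaton per condition and run them in lockstep. One (5 states) tracks whether the input so far still matches the prefix `ppq`; the other (3 states) tracks how much of the suffix `pq` has currently been matched. Each combined state is a pair, one component from each; accept when both components accept. Equivalent product states are then merged.
A 7-state machine:
       p  q 
>  A   B  C 
   B   D  C 
   C   C  C 
   D   C  E 
 * E   F  G 
   F   F  E 
   G   F  G 
(> = start, * = accepting)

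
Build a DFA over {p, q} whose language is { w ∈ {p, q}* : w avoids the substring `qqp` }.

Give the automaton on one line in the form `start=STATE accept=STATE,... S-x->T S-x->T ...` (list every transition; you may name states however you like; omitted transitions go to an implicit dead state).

start=S0 accept=S0,S1,S2 S0-p->S0 S0-q->S1 S1-p->S0 S1-q->S2 S2-p->S3 S2-q->S2 S3-p->S3 S3-q->S3

Track partial matches of the forbidden pattern `qqp`. State S3 is a dead state reached once `qqp` has occurred; every other state accepts. S0 means no part of `qqp` is currently matched.
With 4 states:
        p   q  
>* S0   S0  S1 
 * S1   S0  S2 
 * S2   S3  S2 
   S3   S3  S3 
(> = start, * = accepting)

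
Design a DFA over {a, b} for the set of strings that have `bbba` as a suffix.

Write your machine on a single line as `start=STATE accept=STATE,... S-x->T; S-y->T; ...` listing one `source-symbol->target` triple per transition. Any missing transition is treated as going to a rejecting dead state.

Let each state record the length of the longest suffix of the input read so far that is also a prefix of `bbba`. S1 means the last symbol is `b`; S2 means the last 2 symbols are `bb`; S3 means the last 3 symbols are `bbb`; S4 means the last 4 symbols are `bbba`. Accept only at S4, where the string currently ends in `bbba`.
With 5 states:
        a   b  
>  S0   S0  S1 
   S1   S0  S2 
   S2   S0  S3 
   S3   S4  S3 
 * S4   S0  S1 
(> = start, * = accepting)

start=S0; accept=S4; S0-a->S0; S0-b->S1; S1-a->S0; S1-b->S2; S2-a->S0; S2-b->S3; S3-a->S4; S3-b->S3; S4-a->S0; S4-b->S1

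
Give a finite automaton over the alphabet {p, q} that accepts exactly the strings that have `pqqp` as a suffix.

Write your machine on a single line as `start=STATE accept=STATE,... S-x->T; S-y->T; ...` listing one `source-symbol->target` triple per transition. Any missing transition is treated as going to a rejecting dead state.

Remember how much of `pqqp` the current input suffix matches. State s0 means no match yet; s1 means the last symbol is `p`; s2 means the last 2 symbols are `pq`; s3 means the last 3 symbols are `pqq`; s4 means the last 4 symbols are `pqqp`. Only s4 accepts. On a mismatch, fall back to the longest proper suffix that is still a prefix of `pqqp`.
        p   q  
>  s0   s1  s0 
   s1   s1  s2 
   s2   s1  s3 
   s3   s4  s0 
 * s4   s1  s2 
(> = start, * = accepting)

start=s0; accept=s4; s0-p->s1; s0-q->s0; s1-p->s1; s1-q->s2; s2-p->s1; s2-q->s3; s3-p->s4; s3-q->s0; s4-p->s1; s4-q->s2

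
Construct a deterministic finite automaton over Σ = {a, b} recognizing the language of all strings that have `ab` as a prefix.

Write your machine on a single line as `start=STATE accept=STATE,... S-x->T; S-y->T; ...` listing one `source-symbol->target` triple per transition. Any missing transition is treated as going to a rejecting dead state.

start=S0; accept=S2; S0-a->S1; S0-b->S3; S1-a->S3; S1-b->S2; S2-a->S2; S2-b->S2; S3-a->S3; S3-b->S3

Walk along `ab` while the input agrees: from S0 take `a` to S1, and so on. Any deviation drops to the rejecting sink S3. Once S2 is reached the prefix is confirmed and every continuation is accepted.
        a   b  
>  S0   S1  S3 
   S1   S3  S2 
 * S2   S2  S2 
   S3   S3  S3 
(> = start, * = accepting)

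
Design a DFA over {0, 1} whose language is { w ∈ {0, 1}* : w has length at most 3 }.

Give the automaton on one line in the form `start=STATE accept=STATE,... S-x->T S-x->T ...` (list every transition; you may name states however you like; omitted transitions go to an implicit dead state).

start=q0 accept=q0,q1,q2,q3 q0-0->q1 q0-1->q1 q1-0->q2 q1-1->q2 q2-0->q3 q2-1->q3 q3-0->q4 q3-1->q4 q4-0->q4 q4-1->q4

We only need to distinguish lengths 0, 1, …, 3, and '>3'. Chain q0 → q1 → q2 → q3 → q4 on every symbol, with q4 looping. Accepting states: {q0, q1, q2, q3}.
A 5-state machine:
        0   1  
>* q0   q1  q1 
 * q1   q2  q2 
 * q2   q3  q3 
 * q3   q4  q4 
   q4   q4  q4 
(> = start, * = accepting)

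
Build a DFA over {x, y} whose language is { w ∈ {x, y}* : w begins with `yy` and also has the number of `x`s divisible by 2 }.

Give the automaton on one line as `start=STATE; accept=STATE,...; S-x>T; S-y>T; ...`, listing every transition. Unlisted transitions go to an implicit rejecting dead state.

start=A; accept=D; A-x>B; A-y>C; B-x>B; B-y>B; C-x>B; C-y>D; D-x>E; D-y>D; E-x>D; E-y>E

Run two small machines in parallel and take their product. One (4 states) tracks whether the input so far still matches the prefix `yy`; the other (2 states) tracks the count of `x`s modulo 2. Each combined state is a pair, one component from each; accept when both components accept. Equivalent product states are then merged.
5 states suffice.
       x  y 
>  A   B  C 
   B   B  B 
   C   B  D 
 * D   E  D 
   E   D  E 
(> = start, * = accepting)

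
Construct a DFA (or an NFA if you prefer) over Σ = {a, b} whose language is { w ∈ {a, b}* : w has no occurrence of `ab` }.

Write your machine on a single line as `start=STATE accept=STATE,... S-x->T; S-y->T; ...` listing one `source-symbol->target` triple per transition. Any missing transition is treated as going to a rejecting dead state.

Track partial matches of the forbidden pattern `ab`. State s2 is a dead state reached once `ab` has occurred; every other state accepts. s0 means no part of `ab` is currently matched.
A 3-state machine:
        a   b  
>* s0   s1  s0 
 * s1   s1  s2 
   s2   s2  s2 
(> = start, * = accepting)

start=s0; accept=s0,s1; s0-a->s1; s0-b->s0; s1-a->s1; s1-b->s2; s2-a->s2; s2-b->s2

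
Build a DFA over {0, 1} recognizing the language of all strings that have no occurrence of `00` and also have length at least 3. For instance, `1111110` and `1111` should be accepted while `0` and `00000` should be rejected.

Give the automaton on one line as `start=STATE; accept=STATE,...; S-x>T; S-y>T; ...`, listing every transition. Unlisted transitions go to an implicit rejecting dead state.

Handle the two conditions separately and then intersect. One (3 states) tracks partial matches of the forbidden pattern `00`; the other (5 states) tracks the input length, saturating at 4. Each combined state is a pair, one component from each; accept when both components accept.
With 12 states:
          0    1  
>  q0     q1   q2 
   q1     q3   q4 
   q2     q5   q4 
   q3     q6   q6 
   q4     q7   q8 
   q5     q6   q8 
   q6     q9   q9 
 * q7     q9  q10 
 * q8    q11  q10 
   q9     q9   q9 
 * q10   q11  q10 
 * q11    q9  q10 
(> = start, * = accepting)

start=q0; accept=q7,q8,q10,q11; q0-0>q1; q0-1>q2; q1-0>q3; q1-1>q4; q2-0>q5; q2-1>q4; q3-0>q6; q3-1>q6; q4-0>q7; q4-1>q8; q5-0>q6; q5-1>q8; q6-0>q9; q6-1>q9; q7-0>q9; q7-1>q10; q8-0>q11; q8-1>q10; q9-0>q9; q9-1>q9; q10-0>q11; q10-1>q10; q11-0>q9; q11-1>q10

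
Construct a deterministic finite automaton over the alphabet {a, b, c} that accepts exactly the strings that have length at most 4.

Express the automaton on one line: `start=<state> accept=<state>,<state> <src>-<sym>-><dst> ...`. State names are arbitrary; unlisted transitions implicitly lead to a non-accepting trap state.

We only need to distinguish lengths 0, 1, …, 4, and '>4'. Chain q0 → q1 → q2 → q3 → q4 → q5 on every symbol, with q5 looping. Accepting states: {q0, q1, q2, q3, q4}.
6 states suffice.
        a   b   c  
>* q0   q1  q1  q1 
 * q1   q2  q2  q2 
 * q2   q3  q3  q3 
 * q3   q4  q4  q4 
 * q4   q5  q5  q5 
   q5   q5  q5  q5 
(> = start, * = accepting)

start=q0 accept=q0,q1,q2,q3,q4 q0-a->q1 q0-b->q1 q0-c->q1 q1-a->q2 q1-b->q2 q1-c->q2 q2-a->q3 q2-b->q3 q2-c->q3 q3-a->q4 q3-b->q4 q3-c->q4 q4-a->q5 q4-b->q5 q4-c->q5 q5-a->q5 q5-b->q5 q5-c->q5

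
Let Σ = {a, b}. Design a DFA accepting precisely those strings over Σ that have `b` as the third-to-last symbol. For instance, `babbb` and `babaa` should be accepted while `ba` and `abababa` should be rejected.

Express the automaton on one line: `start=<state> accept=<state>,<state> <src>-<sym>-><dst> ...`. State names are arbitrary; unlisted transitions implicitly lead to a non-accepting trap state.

start=q0 accept=q11,q12,q13,q14 q0-a->q1 q0-b->q2 q1-a->q3 q1-b->q4 q2-a->q5 q2-b->q6 q3-a->q7 q3-b->q8 q4-a->q9 q4-b->q10 q5-a->q11 q5-b->q12 q6-a->q13 q6-b->q14 q7-a->q7 q7-b->q8 q8-a->q9 q8-b->q10 q9-a->q11 q9-b->q12 q10-a->q13 q10-b->q14 q11-a->q7 q11-b->q8 q12-a->q9 q12-b->q10 q13-a->q11 q13-b->q12 q14-a->q13 q14-b->q14

Because acceptance depends on a position counted from the end, the machine has to buffer the most recent 3 symbols. Make each state the string of the last up-to-3 symbols read; on input `x` shift the window left and append `x`. Accept when the buffered window has length 3 and begins with `b`.
A 15-state machine:
          a    b  
>  q0     q1   q2 
   q1     q3   q4 
   q2     q5   q6 
   q3     q7   q8 
   q4     q9  q10 
   q5    q11  q12 
   q6    q13  q14 
   q7     q7   q8 
   q8     q9  q10 
   q9    q11  q12 
   q10   q13  q14 
 * q11    q7   q8 
 * q12    q9  q10 
 * q13   q11  q12 
 * q14   q13  q14 
(> = start, * = accepting)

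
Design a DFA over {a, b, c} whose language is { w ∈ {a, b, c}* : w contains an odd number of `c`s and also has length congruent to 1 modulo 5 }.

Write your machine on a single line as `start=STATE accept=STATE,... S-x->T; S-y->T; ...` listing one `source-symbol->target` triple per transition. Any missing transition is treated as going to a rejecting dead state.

start=S0; accept=S2; S0-a->S1; S0-b->S1; S0-c->S2; S1-a->S3; S1-b->S3; S1-c->S4; S2-a->S4; S2-b->S4; S2-c->S3; S3-a->S5; S3-b->S5; S3-c->S6; S4-a->S6; S4-b->S6; S4-c->S5; S5-a->S7; S5-b->S7; S5-c->S8; S6-a->S8; S6-b->S8; S6-c->S7; S7-a->S0; S7-b->S0; S7-c->S9; S8-a->S9; S8-b->S9; S8-c->S0; S9-a->S2; S9-b->S2; S9-c->S1

Run two small machines in parallel and take their product. One (2 states) tracks the count of `c`s modulo 2; the other (5 states) tracks the input length modulo 5. Each combined state is a pair, one component from each; accept when both components accept.
10 states suffice.
        a   b   c  
>  S0   S1  S1  S2 
   S1   S3  S3  S4 
 * S2   S4  S4  S3 
   S3   S5  S5  S6 
   S4   S6  S6  S5 
   S5   S7  S7  S8 
   S6   S8  S8  S7 
   S7   S0  S0  S9 
   S8   S9  S9  S0 
   S9   S2  S2  S1 
(> = start, * = accepting)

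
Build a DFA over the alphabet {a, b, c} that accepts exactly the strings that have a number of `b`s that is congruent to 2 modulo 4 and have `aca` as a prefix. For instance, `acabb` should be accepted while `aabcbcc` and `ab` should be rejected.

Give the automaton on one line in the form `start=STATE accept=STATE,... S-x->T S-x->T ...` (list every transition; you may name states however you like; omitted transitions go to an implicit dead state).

Build one automaton per condition and run them in lockstep. The first has 4 states tracking the count of `b`s modulo 4; the second has 5 states tracking whether the input so far still matches the prefix `aca`. A product state is a pair (one from each), accepting exactly when both do.
11 states suffice.
          a    b    c  
>  q0     q1   q2   q3 
   q1     q3   q2   q4 
   q2     q2   q5   q2 
   q3     q3   q2   q3 
   q4     q6   q2   q3 
   q5     q5   q7   q5 
   q6     q6   q8   q6 
   q7     q7   q3   q7 
   q8     q8   q9   q8 
 * q9     q9  q10   q9 
   q10   q10   q6  q10 
(> = start, * = accepting)

start=q0 accept=q9 q0-a->q1 q0-b->q2 q0-c->q3 q1-a->q3 q1-b->q2 q1-c->q4 q2-a->q2 q2-b->q5 q2-c->q2 q3-a->q3 q3-b->q2 q3-c->q3 q4-a->q6 q4-b->q2 q4-c->q3 q5-a->q5 q5-b->q7 q5-c->q5 q6-a->q6 q6-b->q8 q6-c->q6 q7-a->q7 q7-b->q3 q7-c->q7 q8-a->q8 q8-b->q9 q8-c->q8 q9-a->q9 q9-b->q10 q9-c->q9 q10-a->q10 q10-b->q6 q10-c->q10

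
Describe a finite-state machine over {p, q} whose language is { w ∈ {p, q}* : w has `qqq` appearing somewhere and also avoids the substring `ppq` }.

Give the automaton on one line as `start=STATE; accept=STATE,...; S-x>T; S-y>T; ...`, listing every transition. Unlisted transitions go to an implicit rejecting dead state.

Build one automaton per condition and run them in lockstep. The first has 4 states tracking whether and how much of `qqq` has been seen; the second has 4 states tracking partial matches of the forbidden pattern `ppq`. A product state is a pair (one from each), accepting exactly when both do. After merging equivalent states the machine shrinks.
With 8 states:
        p   q  
>  s0   s1  s2 
   s1   s3  s2 
   s2   s1  s4 
   s3   s3  s3 
   s4   s1  s5 
 * s5   s6  s5 
 * s6   s7  s5 
 * s7   s7  s3 
(> = start, * = accepting)

start=s0; accept=s5,s6,s7; s0-p>s1; s0-q>s2; s1-p>s3; s1-q>s2; s2-p>s1; s2-q>s4; s3-p>s3; s3-q>s3; s4-p>s1; s4-q>s5; s5-p>s6; s5-q>s5; s6-p>s7; s6-q>s5; s7-p>s7; s7-q>s3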